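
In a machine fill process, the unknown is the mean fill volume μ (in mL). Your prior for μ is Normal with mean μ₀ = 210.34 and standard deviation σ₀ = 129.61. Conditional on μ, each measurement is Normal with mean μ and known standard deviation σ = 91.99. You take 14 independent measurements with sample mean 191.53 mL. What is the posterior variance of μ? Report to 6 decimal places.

583.446863

For Normal data with known variance σ², a Normal(μ₀, σ₀²) prior on μ is conjugate. Posterior precision = 1/σ₀² + n/σ²; posterior mean is the precision-weighted average of μ₀ and x̄.
σ₀² = 129.61² = 16798.7521, σ² = 91.99² = 8462.1601; σ² + n·σ₀² = 8462.1601 + 14·16798.7521 = 243644.6895.
Posterior precision = 1/σ₀² + n/σ² = 1/16798.7521 + 14/8462.1601 = (σ² + n·σ₀²)/(σ₀²σ²) = 243644.6895/(16798.7521·8462.1601); posterior variance σₙ² = σ₀²σ²/(σ² + n·σ₀²) = 16798.7521·8462.1601/243644.6895 = 583.446863.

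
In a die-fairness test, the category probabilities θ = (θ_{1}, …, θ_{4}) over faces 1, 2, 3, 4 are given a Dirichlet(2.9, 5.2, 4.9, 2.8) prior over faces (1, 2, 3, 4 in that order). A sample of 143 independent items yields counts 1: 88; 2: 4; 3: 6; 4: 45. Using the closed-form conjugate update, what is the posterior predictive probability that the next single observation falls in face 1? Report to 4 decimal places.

0.5724

The Dirichlet prior is conjugate to the Multinomial likelihood: each posterior αⱼ = prior αⱼ + observed count nⱼ.
Posterior concentration: (90.9, 9.2, 10.9, 47.8), total = 158.8.
P(next = 1 | data) = α_{1}/Σα = 0.5724.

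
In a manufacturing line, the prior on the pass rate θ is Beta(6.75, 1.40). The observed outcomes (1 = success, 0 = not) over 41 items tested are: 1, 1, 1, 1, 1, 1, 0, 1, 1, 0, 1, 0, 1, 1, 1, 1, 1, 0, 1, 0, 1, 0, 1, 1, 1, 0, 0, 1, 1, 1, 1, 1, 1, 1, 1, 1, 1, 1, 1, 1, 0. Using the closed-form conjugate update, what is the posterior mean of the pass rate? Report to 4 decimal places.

The Beta prior is conjugate to a Binomial/Bernoulli likelihood; the update adds successes to α and failures to β.
Posterior: Beta(α+k, β+n−k) = Beta(6.75+32, 1.40+9) = Beta(38.75, 10.40).
Posterior mean = α/(α+β) = 38.75/49.15 = 0.7884.

0.7884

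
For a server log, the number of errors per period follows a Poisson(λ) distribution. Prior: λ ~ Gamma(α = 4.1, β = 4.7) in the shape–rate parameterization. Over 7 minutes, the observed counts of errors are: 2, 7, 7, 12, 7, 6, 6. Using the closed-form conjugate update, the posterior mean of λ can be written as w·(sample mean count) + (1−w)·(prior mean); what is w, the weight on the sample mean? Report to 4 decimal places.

With a Gamma(shape α, rate β) prior, the Poisson likelihood is conjugate: the posterior is Gamma(α + ΣXᵢ, β + n).
Posterior mean = (α₀+S)/(β₀+n) = [n/(β₀+n)]·(S/n) + [β₀/(β₀+n)]·(α₀/β₀), so only n and β₀ enter the weight.
Weight on data w = n/(β₀+n) = 7/(4.7+7) = 7/11.7 = 0.5983.

0.5983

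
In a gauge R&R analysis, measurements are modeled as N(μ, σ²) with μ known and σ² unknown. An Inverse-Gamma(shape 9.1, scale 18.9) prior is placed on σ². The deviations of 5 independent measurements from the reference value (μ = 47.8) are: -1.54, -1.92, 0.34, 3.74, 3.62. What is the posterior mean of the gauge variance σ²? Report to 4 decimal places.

With known mean μ and an Inverse-Gamma(α, β) prior on σ², the Normal likelihood is conjugate: posterior is Inv-Gamma(α + n/2, β + Σ(xᵢ−μ)²/2).
Σ(xᵢ−μ)² = (-1.54)² + (-1.92)² + (0.34)² + (3.74)² + (3.62)² = 33.2656.
Posterior: Inv-Gamma(9.1 + 5/2, 18.9 + 33.2656/2) = Inv-Gamma(11.60, 35.53280).
E[σ²|data] = β/(α−1) = 35.53280/10.60 = 3.3522.

3.3522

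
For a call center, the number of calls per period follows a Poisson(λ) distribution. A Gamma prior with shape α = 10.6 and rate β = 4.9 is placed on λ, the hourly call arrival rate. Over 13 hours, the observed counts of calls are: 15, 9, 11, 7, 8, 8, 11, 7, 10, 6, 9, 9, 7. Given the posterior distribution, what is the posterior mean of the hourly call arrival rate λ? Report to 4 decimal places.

With a Gamma(shape α, rate β) prior, the Poisson likelihood is conjugate: the posterior is Gamma(α + ΣXᵢ, β + n).
Sum of counts S = 117 over n = 13 hours.
Posterior: Gamma(α+S, β+n) = Gamma(10.6+117, 4.9+13) = Gamma(127.6, 17.9).
Posterior mean = α/β = 127.6/17.9 = 7.1285.

7.1285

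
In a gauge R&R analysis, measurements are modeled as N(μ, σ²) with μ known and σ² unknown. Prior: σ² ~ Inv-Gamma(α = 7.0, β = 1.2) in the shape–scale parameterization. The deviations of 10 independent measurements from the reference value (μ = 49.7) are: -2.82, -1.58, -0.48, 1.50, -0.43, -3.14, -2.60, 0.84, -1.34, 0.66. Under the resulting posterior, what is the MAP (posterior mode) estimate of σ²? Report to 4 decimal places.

With known mean μ and an Inverse-Gamma(α, β) prior on σ², the Normal likelihood is conjugate: posterior is Inv-Gamma(α + n/2, β + Σ(xᵢ−μ)²/2).
Σ(xᵢ−μ)² = (-2.82)² + (-1.58)² + (-0.48)² + (1.50)² + (-0.43)² + (-3.14)² + (-2.60)² + (0.84)² + (-1.34)² + (0.66)² = 32.6705.
Posterior: Inv-Gamma(7.0 + 10/2, 1.2 + 32.6705/2) = Inv-Gamma(12.00, 17.53525).
Mode = β/(α+1) = 17.53525/13.00 = 1.3489.

1.3489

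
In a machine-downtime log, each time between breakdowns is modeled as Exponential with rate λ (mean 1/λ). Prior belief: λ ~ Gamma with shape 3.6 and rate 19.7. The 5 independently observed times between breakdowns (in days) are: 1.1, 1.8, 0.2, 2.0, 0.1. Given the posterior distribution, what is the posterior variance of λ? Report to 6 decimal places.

With a Gamma(shape α, rate β) prior on the exponential rate λ, the posterior after n observations with total T = Σxᵢ is Gamma(α+n, β+T).
Sum of observations T = 5.2 days; n = 5.
Posterior: Gamma(3.6+5, 19.7+5.2) = Gamma(8.6, 24.9).
Var = α/β² = 0.013871.

0.013871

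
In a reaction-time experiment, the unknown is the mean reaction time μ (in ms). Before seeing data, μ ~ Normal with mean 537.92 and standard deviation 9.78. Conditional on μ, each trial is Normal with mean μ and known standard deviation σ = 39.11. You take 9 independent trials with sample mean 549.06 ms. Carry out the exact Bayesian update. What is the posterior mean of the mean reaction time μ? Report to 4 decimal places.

541.9317

For Normal data with known variance σ², a Normal(μ₀, σ₀²) prior on μ is conjugate. Posterior precision = 1/σ₀² + n/σ²; posterior mean is the precision-weighted average of μ₀ and x̄.
n·x̄ = 9·549.06 = 4941.54.
σ₀² = 9.78² = 95.6484, σ² = 39.11² = 1529.5921; σ² + n·σ₀² = 1529.5921 + 9·95.6484 = 2390.4277.
Posterior mean = (μ₀/σ₀² + n·x̄/σ²)/(1/σ₀² + n/σ²) = (σ²·μ₀ + σ₀²·n·x̄)/(σ² + n·σ₀²) = (1529.5921·537.92 + 95.6484·4941.54)/2390.4277 = 1295448.576968/2390.4277 = 541.9317.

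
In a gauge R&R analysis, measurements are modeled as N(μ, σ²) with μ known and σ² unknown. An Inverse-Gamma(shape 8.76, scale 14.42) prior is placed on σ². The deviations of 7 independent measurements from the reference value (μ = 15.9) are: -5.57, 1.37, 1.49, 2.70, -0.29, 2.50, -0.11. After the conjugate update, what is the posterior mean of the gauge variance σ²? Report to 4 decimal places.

3.4457

With known mean μ and an Inverse-Gamma(α, β) prior on σ², the Normal likelihood is conjugate: posterior is Inv-Gamma(α + n/2, β + Σ(xᵢ−μ)²/2).
Σ(xᵢ−μ)² = (-5.57)² + (1.37)² + (1.49)² + (2.70)² + (-0.29)² + (2.50)² + (-0.11)² = 48.7581.
Posterior: Inv-Gamma(8.76 + 7/2, 14.42 + 48.7581/2) = Inv-Gamma(12.26, 38.79905).
E[σ²|data] = β/(α−1) = 38.79905/11.26 = 3.4457.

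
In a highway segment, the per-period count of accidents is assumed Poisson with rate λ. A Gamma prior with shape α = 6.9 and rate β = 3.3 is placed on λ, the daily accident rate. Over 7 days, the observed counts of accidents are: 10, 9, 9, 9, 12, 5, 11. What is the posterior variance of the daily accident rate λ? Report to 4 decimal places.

With a Gamma(shape α, rate β) prior, the Poisson likelihood is conjugate: the posterior is Gamma(α + ΣXᵢ, β + n).
Sum of counts S = 65 over n = 7 days.
Posterior: Gamma(α+S, β+n) = Gamma(6.9+65, 3.3+7) = Gamma(71.9, 10.3).
Var = α/β² = 71.9/10.3² = 0.6777.

0.6777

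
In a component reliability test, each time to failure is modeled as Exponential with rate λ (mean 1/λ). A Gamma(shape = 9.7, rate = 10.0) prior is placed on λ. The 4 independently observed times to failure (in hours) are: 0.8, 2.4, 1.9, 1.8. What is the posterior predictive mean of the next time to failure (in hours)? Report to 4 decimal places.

1.3307

With a Gamma(shape α, rate β) prior on the exponential rate λ, the posterior after n observations with total T = Σxᵢ is Gamma(α+n, β+T).
Sum of observations T = 6.9 hours; n = 4.
Posterior: Gamma(9.7+4, 10.0+6.9) = Gamma(13.7, 16.9).
The predictive distribution for the next observation is Lomax; its mean is β/(α−1) = 16.9/12.7 = 1.3307.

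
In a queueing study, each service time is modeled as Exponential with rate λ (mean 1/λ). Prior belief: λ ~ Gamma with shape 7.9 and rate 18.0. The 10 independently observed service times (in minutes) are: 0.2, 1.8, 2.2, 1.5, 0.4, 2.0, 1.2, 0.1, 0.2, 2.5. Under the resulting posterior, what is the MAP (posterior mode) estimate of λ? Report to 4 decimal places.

0.5615

With a Gamma(shape α, rate β) prior on the exponential rate λ, the posterior after n observations with total T = Σxᵢ is Gamma(α+n, β+T).
Sum of observations T = 12.1 minutes; n = 10.
Posterior: Gamma(7.9+10, 18.0+12.1) = Gamma(17.9, 30.1).
Mode = (α−1)/β = 0.5615.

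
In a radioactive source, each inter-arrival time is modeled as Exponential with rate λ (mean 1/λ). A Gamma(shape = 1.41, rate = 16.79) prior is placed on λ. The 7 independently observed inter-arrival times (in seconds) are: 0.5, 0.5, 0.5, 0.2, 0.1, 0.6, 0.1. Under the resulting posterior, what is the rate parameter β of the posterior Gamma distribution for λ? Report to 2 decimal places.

With a Gamma(shape α, rate β) prior on the exponential rate λ, the posterior after n observations with total T = Σxᵢ is Gamma(α+n, β+T).
Sum of observations T = 2.5 seconds; n = 7.
Posterior: Gamma(1.41+7, 16.79+2.5) = Gamma(8.41, 19.29).
Posterior β = 19.29.

19.29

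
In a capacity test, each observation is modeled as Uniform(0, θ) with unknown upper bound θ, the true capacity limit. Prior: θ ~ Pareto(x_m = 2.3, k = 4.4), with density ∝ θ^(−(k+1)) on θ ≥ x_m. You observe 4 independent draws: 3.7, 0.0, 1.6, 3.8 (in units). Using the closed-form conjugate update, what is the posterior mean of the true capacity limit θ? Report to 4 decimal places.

4.3135

A Pareto(scale x_m, shape k) prior on the upper bound θ of Uniform(0, θ) is conjugate: posterior is Pareto(max(x_m, max xᵢ), k + n).
Sample maximum = 3.8; prior scale x_m = 2.3 → posterior scale = max = 3.8.
Posterior shape = 4.4 + 4 = 8.4.
E[θ|data] = k·x_m/(k−1) = 8.4·3.8/7.4 = 4.3135.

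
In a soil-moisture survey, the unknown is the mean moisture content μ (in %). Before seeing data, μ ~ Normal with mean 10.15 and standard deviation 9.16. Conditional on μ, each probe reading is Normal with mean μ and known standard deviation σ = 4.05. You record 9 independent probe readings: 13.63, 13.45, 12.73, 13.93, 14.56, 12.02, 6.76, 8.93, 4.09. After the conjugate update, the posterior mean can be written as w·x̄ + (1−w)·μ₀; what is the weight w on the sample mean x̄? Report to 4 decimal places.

0.9787

For Normal data with known variance σ², a Normal(μ₀, σ₀²) prior on μ is conjugate. Posterior precision = 1/σ₀² + n/σ²; posterior mean is the precision-weighted average of μ₀ and x̄.
σ₀² = 9.16² = 83.9056, σ² = 4.05² = 16.4025. Prior precision 1/σ₀² = 1/83.9056; data precision n/σ² = 9/16.4025.
w = (n/σ²)/(1/σ₀² + n/σ²) = n·σ₀²/(σ² + n·σ₀²) = 9·83.9056/(16.4025 + 9·83.9056) = 755.1504/771.5529 = 0.9787.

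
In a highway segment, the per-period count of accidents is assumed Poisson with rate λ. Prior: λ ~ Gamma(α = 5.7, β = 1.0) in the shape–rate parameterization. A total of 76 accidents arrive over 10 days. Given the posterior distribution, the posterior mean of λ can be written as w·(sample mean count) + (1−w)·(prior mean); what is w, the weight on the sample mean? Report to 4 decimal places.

With a Gamma(shape α, rate β) prior, the Poisson likelihood is conjugate: the posterior is Gamma(α + ΣXᵢ, β + n).
Posterior mean = (α₀+S)/(β₀+n) = [n/(β₀+n)]·(S/n) + [β₀/(β₀+n)]·(α₀/β₀), so only n and β₀ enter the weight.
Weight on data w = n/(β₀+n) = 10/(1.0+10) = 10/11.0 = 0.9091.

0.9091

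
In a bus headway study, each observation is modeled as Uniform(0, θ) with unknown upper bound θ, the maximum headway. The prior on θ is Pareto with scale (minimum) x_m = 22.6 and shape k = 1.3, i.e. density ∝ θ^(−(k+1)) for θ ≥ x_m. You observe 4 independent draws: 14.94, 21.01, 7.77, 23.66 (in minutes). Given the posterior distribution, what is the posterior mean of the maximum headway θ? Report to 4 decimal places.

29.1623

A Pareto(scale x_m, shape k) prior on the upper bound θ of Uniform(0, θ) is conjugate: posterior is Pareto(max(x_m, max xᵢ), k + n).
Sample maximum = 23.66; prior scale x_m = 22.6 → posterior scale = max = 23.66.
Posterior shape = 1.3 + 4 = 5.3.
E[θ|data] = k·x_m/(k−1) = 5.3·23.66/4.3 = 29.1623.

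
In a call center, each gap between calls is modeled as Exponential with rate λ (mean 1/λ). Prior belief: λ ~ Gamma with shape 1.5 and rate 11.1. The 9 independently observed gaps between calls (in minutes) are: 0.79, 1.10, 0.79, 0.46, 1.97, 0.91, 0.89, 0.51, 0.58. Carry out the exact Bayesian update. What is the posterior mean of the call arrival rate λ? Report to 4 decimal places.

With a Gamma(shape α, rate β) prior on the exponential rate λ, the posterior after n observations with total T = Σxᵢ is Gamma(α+n, β+T).
Sum of observations T = 8.00 minutes; n = 9.
Posterior: Gamma(1.5+9, 11.1+8.00) = Gamma(10.5, 19.10).
Posterior mean of λ = α/β = 10.5/19.10 = 0.5497.

0.5497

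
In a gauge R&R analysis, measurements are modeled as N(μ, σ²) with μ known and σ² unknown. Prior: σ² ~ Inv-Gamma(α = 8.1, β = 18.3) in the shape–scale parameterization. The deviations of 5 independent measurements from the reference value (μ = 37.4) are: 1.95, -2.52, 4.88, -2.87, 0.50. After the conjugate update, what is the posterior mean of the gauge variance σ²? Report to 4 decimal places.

4.1174

With known mean μ and an Inverse-Gamma(α, β) prior on σ², the Normal likelihood is conjugate: posterior is Inv-Gamma(α + n/2, β + Σ(xᵢ−μ)²/2).
Σ(xᵢ−μ)² = (1.95)² + (-2.52)² + (4.88)² + (-2.87)² + (0.50)² = 42.4542.
Posterior: Inv-Gamma(8.1 + 5/2, 18.3 + 42.4542/2) = Inv-Gamma(10.60, 39.52710).
E[σ²|data] = β/(α−1) = 39.52710/9.60 = 4.1174.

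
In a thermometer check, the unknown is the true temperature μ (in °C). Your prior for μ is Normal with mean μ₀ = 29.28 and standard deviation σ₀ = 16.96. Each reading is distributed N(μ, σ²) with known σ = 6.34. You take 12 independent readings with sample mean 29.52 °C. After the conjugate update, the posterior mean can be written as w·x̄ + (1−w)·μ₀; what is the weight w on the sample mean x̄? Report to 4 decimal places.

For Normal data with known variance σ², a Normal(μ₀, σ₀²) prior on μ is conjugate. Posterior precision = 1/σ₀² + n/σ²; posterior mean is the precision-weighted average of μ₀ and x̄.
σ₀² = 16.96² = 287.6416, σ² = 6.34² = 40.1956. Prior precision 1/σ₀² = 1/287.6416; data precision n/σ² = 12/40.1956.
w = (n/σ²)/(1/σ₀² + n/σ²) = n·σ₀²/(σ² + n·σ₀²) = 12·287.6416/(40.1956 + 12·287.6416) = 3451.6992/3491.8948 = 0.9885.

0.9885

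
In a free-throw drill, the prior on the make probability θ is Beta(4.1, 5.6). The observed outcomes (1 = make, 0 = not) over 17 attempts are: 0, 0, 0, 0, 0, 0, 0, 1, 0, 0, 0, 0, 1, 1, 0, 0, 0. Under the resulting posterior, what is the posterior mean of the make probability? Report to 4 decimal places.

The Beta prior is conjugate to a Binomial/Bernoulli likelihood; the update adds successes to α and failures to β.
Posterior: Beta(α+k, β+n−k) = Beta(4.1+3, 5.6+14) = Beta(7.1, 19.6).
Posterior mean = α/(α+β) = 7.1/26.7 = 0.2659.

0.2659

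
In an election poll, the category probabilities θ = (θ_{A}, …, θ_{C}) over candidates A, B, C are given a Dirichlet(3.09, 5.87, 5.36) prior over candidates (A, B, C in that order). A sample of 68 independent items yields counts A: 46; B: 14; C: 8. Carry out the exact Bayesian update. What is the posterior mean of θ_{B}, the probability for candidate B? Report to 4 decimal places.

The Dirichlet prior is conjugate to the Multinomial likelihood: each posterior αⱼ = prior αⱼ + observed count nⱼ.
Posterior concentration: (49.09, 19.87, 13.36), total = 82.32.
E[θ_{B}|data] = α_{B}/Σα = 19.87/82.32 = 0.2414.

0.2414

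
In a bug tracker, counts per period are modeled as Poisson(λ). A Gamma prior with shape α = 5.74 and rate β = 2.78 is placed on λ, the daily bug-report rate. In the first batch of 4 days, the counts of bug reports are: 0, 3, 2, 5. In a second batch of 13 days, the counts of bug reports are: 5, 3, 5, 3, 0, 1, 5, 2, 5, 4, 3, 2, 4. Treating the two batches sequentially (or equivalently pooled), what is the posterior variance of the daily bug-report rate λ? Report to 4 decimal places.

0.1476

With a Gamma(shape α, rate β) prior, the Poisson likelihood is conjugate: the posterior is Gamma(α + ΣXᵢ, β + n).
Batch 1: sum of counts S = 10 over n = 4 days.
After batch 1: Gamma(α+S, β+n) = Gamma(5.74+10, 2.78+4) = Gamma(15.74, 6.78).
Batch 2: sum of counts S = 42 over n = 13 days.
After batch 2: Gamma(α+S, β+n) = Gamma(15.74+42, 6.78+13) = Gamma(57.74, 19.78).
Var = α/β² = 57.74/19.78² = 0.1476.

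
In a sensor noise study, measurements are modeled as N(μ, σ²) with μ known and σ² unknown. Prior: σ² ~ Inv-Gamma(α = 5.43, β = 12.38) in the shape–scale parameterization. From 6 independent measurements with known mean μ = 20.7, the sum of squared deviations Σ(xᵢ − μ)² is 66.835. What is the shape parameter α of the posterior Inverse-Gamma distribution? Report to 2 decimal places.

With known mean μ and an Inverse-Gamma(α, β) prior on σ², the Normal likelihood is conjugate: posterior is Inv-Gamma(α + n/2, β + Σ(xᵢ−μ)²/2).
Posterior: Inv-Gamma(5.43 + 6/2, 12.38 + 66.835/2) = Inv-Gamma(8.43, 45.7975).
Posterior α = 8.43.

8.43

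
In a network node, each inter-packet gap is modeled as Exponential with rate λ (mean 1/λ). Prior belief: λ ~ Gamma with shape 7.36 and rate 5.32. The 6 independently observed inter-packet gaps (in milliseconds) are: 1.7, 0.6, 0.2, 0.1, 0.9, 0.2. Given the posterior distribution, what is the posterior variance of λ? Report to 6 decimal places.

0.164208

With a Gamma(shape α, rate β) prior on the exponential rate λ, the posterior after n observations with total T = Σxᵢ is Gamma(α+n, β+T).
Sum of observations T = 3.7 milliseconds; n = 6.
Posterior: Gamma(7.36+6, 5.32+3.7) = Gamma(13.36, 9.02).
Var = α/β² = 0.164208.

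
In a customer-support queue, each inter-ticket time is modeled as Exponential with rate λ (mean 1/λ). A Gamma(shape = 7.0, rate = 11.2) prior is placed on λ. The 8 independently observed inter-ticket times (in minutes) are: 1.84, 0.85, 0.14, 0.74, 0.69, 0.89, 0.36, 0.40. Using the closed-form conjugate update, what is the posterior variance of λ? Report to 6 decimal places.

0.051238

With a Gamma(shape α, rate β) prior on the exponential rate λ, the posterior after n observations with total T = Σxᵢ is Gamma(α+n, β+T).
Sum of observations T = 5.91 minutes; n = 8.
Posterior: Gamma(7.0+8, 11.2+5.91) = Gamma(15.0, 17.11).
Var = α/β² = 0.051238.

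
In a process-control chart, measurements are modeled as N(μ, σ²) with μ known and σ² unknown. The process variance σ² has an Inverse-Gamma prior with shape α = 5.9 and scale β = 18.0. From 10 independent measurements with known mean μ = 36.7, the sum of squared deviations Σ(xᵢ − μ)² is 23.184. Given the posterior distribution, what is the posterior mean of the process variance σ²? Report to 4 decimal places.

With known mean μ and an Inverse-Gamma(α, β) prior on σ², the Normal likelihood is conjugate: posterior is Inv-Gamma(α + n/2, β + Σ(xᵢ−μ)²/2).
Posterior: Inv-Gamma(5.9 + 10/2, 18.0 + 23.184/2) = Inv-Gamma(10.90, 29.5920).
E[σ²|data] = β/(α−1) = 29.5920/9.90 = 2.9891.

2.9891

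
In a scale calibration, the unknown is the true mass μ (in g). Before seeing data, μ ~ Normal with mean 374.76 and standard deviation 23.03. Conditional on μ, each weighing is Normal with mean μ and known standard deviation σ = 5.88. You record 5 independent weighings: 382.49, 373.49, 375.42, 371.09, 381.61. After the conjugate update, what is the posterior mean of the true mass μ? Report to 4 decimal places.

For Normal data with known variance σ², a Normal(μ₀, σ₀²) prior on μ is conjugate. Posterior precision = 1/σ₀² + n/σ²; posterior mean is the precision-weighted average of μ₀ and x̄.
Σxᵢ = 382.49 + 373.49 + 375.42 + 371.09 + 381.61 = 1884.1, so n·x̄ = 1884.1.
σ₀² = 23.03² = 530.3809, σ² = 5.88² = 34.5744; σ² + n·σ₀² = 34.5744 + 5·530.3809 = 2686.4789.
Posterior mean = (μ₀/σ₀² + n·x̄/σ²)/(1/σ₀² + n/σ²) = (σ²·μ₀ + σ₀²·n·x̄)/(σ² + n·σ₀²) = (34.5744·374.76 + 530.3809·1884.1)/2686.4789 = 1012247.755834/2686.4789 = 376.7935.

376.7935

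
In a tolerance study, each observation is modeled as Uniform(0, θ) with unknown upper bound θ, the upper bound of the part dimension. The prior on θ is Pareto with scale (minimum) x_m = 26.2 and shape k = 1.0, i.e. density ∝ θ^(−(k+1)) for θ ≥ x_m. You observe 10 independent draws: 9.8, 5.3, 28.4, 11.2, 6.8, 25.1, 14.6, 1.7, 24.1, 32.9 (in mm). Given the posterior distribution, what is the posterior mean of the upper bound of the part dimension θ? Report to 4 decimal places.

36.1900

A Pareto(scale x_m, shape k) prior on the upper bound θ of Uniform(0, θ) is conjugate: posterior is Pareto(max(x_m, max xᵢ), k + n).
Sample maximum = 32.9; prior scale x_m = 26.2 → posterior scale = max = 32.9.
Posterior shape = 1.0 + 10 = 11.0.
E[θ|data] = k·x_m/(k−1) = 11.0·32.9/10.0 = 36.1900.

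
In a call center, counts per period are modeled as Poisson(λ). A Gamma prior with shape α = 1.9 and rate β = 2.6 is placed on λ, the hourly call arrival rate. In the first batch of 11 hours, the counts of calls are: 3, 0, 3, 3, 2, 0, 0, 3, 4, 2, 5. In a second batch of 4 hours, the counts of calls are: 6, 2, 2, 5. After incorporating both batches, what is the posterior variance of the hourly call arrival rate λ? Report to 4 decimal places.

With a Gamma(shape α, rate β) prior, the Poisson likelihood is conjugate: the posterior is Gamma(α + ΣXᵢ, β + n).
Batch 1: sum of counts S = 25 over n = 11 hours.
After batch 1: Gamma(α+S, β+n) = Gamma(1.9+25, 2.6+11) = Gamma(26.9, 13.6).
Batch 2: sum of counts S = 15 over n = 4 hours.
After batch 2: Gamma(α+S, β+n) = Gamma(26.9+15, 13.6+4) = Gamma(41.9, 17.6).
Var = α/β² = 41.9/17.6² = 0.1353.

0.1353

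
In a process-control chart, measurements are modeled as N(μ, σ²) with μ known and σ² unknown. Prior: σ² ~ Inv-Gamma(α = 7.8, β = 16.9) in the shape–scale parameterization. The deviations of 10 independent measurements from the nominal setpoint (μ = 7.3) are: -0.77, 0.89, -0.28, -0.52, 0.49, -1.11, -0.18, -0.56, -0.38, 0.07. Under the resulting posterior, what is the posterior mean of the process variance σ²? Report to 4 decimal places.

With known mean μ and an Inverse-Gamma(α, β) prior on σ², the Normal likelihood is conjugate: posterior is Inv-Gamma(α + n/2, β + Σ(xᵢ−μ)²/2).
Σ(xᵢ−μ)² = (-0.77)² + (0.89)² + (-0.28)² + (-0.52)² + (0.49)² + (-1.11)² + (-0.18)² + (-0.56)² + (-0.38)² + (0.07)² = 3.7013.
Posterior: Inv-Gamma(7.8 + 10/2, 16.9 + 3.7013/2) = Inv-Gamma(12.80, 18.75065).
E[σ²|data] = β/(α−1) = 18.75065/11.80 = 1.5890.

1.5890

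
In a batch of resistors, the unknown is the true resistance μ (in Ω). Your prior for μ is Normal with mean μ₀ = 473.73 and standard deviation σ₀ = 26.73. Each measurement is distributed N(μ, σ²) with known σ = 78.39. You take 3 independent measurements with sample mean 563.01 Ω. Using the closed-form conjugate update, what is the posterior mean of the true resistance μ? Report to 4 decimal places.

For Normal data with known variance σ², a Normal(μ₀, σ₀²) prior on μ is conjugate. Posterior precision = 1/σ₀² + n/σ²; posterior mean is the precision-weighted average of μ₀ and x̄.
n·x̄ = 3·563.01 = 1689.03.
σ₀² = 26.73² = 714.4929, σ² = 78.39² = 6144.9921; σ² + n·σ₀² = 6144.9921 + 3·714.4929 = 8288.4708.
Posterior mean = (μ₀/σ₀² + n·x̄/σ²)/(1/σ₀² + n/σ²) = (σ²·μ₀ + σ₀²·n·x̄)/(σ² + n·σ₀²) = (6144.9921·473.73 + 714.4929·1689.03)/8288.4708 = 4117867.05042/8288.4708 = 496.8187.

496.8187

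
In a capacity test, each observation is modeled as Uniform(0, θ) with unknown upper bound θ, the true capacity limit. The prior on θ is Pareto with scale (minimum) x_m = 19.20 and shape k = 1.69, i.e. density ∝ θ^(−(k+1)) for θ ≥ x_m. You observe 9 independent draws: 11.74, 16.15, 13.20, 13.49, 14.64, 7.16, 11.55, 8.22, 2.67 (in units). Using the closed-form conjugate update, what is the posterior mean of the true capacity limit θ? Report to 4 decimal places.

A Pareto(scale x_m, shape k) prior on the upper bound θ of Uniform(0, θ) is conjugate: posterior is Pareto(max(x_m, max xᵢ), k + n).
Sample maximum = 16.15; prior scale x_m = 19.20 → posterior scale = max = 19.20.
Posterior shape = 1.69 + 9 = 10.69.
E[θ|data] = k·x_m/(k−1) = 10.69·19.20/9.69 = 21.1814.

21.1814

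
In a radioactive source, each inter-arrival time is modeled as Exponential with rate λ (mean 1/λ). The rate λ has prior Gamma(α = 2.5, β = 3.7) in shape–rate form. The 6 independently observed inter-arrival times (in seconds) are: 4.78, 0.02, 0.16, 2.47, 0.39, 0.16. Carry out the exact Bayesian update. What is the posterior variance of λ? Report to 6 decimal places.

With a Gamma(shape α, rate β) prior on the exponential rate λ, the posterior after n observations with total T = Σxᵢ is Gamma(α+n, β+T).
Sum of observations T = 7.98 seconds; n = 6.
Posterior: Gamma(2.5+6, 3.7+7.98) = Gamma(8.5, 11.68).
Var = α/β² = 0.062306.

0.062306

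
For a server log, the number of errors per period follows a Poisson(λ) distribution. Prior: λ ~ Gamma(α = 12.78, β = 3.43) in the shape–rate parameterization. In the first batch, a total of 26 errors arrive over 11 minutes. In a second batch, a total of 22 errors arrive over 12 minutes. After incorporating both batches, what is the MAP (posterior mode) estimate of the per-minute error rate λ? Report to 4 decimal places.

2.2618

With a Gamma(shape α, rate β) prior, the Poisson likelihood is conjugate: the posterior is Gamma(α + ΣXᵢ, β + n).
After batch 1: Gamma(α+S, β+n) = Gamma(12.78+26, 3.43+11) = Gamma(38.78, 14.43).
After batch 2: Gamma(α+S, β+n) = Gamma(38.78+22, 14.43+12) = Gamma(60.78, 26.43).
Mode of Gamma(α,β) for α≥1 is (α−1)/β = 59.78/26.43 = 2.2618.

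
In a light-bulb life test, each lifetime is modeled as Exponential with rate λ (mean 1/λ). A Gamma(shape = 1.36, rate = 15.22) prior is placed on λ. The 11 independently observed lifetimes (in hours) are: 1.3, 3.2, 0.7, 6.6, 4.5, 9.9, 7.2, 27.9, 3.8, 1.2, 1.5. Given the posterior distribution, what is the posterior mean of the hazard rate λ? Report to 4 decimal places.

With a Gamma(shape α, rate β) prior on the exponential rate λ, the posterior after n observations with total T = Σxᵢ is Gamma(α+n, β+T).
Sum of observations T = 67.8 hours; n = 11.
Posterior: Gamma(1.36+11, 15.22+67.8) = Gamma(12.36, 83.02).
Posterior mean of λ = α/β = 12.36/83.02 = 0.1489.

0.1489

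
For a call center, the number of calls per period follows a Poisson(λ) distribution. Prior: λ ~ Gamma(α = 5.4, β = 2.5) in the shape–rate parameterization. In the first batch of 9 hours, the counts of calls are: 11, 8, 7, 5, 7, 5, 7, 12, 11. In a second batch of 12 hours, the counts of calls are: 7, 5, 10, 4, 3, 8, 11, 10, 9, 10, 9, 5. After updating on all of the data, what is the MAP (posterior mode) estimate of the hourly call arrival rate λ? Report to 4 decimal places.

With a Gamma(shape α, rate β) prior, the Poisson likelihood is conjugate: the posterior is Gamma(α + ΣXᵢ, β + n).
Batch 1: sum of counts S = 73 over n = 9 hours.
After batch 1: Gamma(α+S, β+n) = Gamma(5.4+73, 2.5+9) = Gamma(78.4, 11.5).
Batch 2: sum of counts S = 91 over n = 12 hours.
After batch 2: Gamma(α+S, β+n) = Gamma(78.4+91, 11.5+12) = Gamma(169.4, 23.5).
Mode of Gamma(α,β) for α≥1 is (α−1)/β = 168.4/23.5 = 7.1660.

7.1660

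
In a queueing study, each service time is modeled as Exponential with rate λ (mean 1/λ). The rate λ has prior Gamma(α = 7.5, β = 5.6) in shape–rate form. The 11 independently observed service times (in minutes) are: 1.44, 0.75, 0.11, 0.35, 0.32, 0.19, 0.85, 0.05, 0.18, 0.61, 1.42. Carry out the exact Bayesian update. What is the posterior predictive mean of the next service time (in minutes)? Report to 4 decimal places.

With a Gamma(shape α, rate β) prior on the exponential rate λ, the posterior after n observations with total T = Σxᵢ is Gamma(α+n, β+T).
Sum of observations T = 6.27 minutes; n = 11.
Posterior: Gamma(7.5+11, 5.6+6.27) = Gamma(18.5, 11.87).
The predictive distribution for the next observation is Lomax; its mean is β/(α−1) = 11.87/17.5 = 0.6783.

0.6783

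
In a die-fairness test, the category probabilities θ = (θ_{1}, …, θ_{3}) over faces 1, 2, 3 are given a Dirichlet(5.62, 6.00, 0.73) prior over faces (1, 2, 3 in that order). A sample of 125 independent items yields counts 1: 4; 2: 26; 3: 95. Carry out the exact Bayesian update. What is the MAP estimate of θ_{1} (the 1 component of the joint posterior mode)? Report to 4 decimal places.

0.0642

The Dirichlet prior is conjugate to the Multinomial likelihood: each posterior αⱼ = prior αⱼ + observed count nⱼ.
Posterior concentration: (9.62, 32.00, 95.73), total = 137.35.
Joint mode component: (α_{1}−1)/(Σα−K) = 8.62/134.35 = 0.0642.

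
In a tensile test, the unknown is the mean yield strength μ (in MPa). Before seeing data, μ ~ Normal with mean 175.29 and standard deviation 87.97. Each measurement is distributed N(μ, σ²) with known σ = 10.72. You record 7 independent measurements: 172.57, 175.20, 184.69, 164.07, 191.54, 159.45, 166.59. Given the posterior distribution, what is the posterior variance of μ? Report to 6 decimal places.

16.382161

For Normal data with known variance σ², a Normal(μ₀, σ₀²) prior on μ is conjugate. Posterior precision = 1/σ₀² + n/σ²; posterior mean is the precision-weighted average of μ₀ and x̄.
σ₀² = 87.97² = 7738.7209, σ² = 10.72² = 114.9184; σ² + n·σ₀² = 114.9184 + 7·7738.7209 = 54285.9647.
Posterior precision = 1/σ₀² + n/σ² = 1/7738.7209 + 7/114.9184 = (σ² + n·σ₀²)/(σ₀²σ²) = 54285.9647/(7738.7209·114.9184); posterior variance σₙ² = σ₀²σ²/(σ² + n·σ₀²) = 7738.7209·114.9184/54285.9647 = 16.382161.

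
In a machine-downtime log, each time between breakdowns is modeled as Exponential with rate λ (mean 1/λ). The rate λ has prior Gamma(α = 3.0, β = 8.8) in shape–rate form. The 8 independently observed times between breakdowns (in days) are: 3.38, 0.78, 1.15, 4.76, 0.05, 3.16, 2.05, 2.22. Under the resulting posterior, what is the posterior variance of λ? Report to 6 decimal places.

With a Gamma(shape α, rate β) prior on the exponential rate λ, the posterior after n observations with total T = Σxᵢ is Gamma(α+n, β+T).
Sum of observations T = 17.55 days; n = 8.
Posterior: Gamma(3.0+8, 8.8+17.55) = Gamma(11.0, 26.35).
Var = α/β² = 0.015843.

0.015843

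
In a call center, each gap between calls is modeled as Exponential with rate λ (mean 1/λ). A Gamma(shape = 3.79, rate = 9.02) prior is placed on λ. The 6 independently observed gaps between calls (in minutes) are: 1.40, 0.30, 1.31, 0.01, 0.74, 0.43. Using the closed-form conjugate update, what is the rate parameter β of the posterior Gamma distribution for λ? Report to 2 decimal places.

13.21

With a Gamma(shape α, rate β) prior on the exponential rate λ, the posterior after n observations with total T = Σxᵢ is Gamma(α+n, β+T).
Sum of observations T = 4.19 minutes; n = 6.
Posterior: Gamma(3.79+6, 9.02+4.19) = Gamma(9.79, 13.21).
Posterior β = 13.21.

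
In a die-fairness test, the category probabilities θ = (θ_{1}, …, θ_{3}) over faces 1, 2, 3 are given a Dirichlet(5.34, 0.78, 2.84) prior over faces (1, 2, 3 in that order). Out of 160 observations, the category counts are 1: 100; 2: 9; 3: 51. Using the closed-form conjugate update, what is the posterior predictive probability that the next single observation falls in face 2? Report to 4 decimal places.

The Dirichlet prior is conjugate to the Multinomial likelihood: each posterior αⱼ = prior αⱼ + observed count nⱼ.
Posterior concentration: (105.34, 9.78, 53.84), total = 168.96.
P(next = 2 | data) = α_{2}/Σα = 0.0579.

0.0579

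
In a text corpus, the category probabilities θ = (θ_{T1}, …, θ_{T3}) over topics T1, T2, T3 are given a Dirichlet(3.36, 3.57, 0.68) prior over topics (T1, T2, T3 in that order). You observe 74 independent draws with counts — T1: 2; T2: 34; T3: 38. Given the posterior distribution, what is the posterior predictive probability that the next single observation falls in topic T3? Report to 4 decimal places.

0.4740

The Dirichlet prior is conjugate to the Multinomial likelihood: each posterior αⱼ = prior αⱼ + observed count nⱼ.
Posterior concentration: (5.36, 37.57, 38.68), total = 81.61.
P(next = T3 | data) = α_{T3}/Σα = 0.4740.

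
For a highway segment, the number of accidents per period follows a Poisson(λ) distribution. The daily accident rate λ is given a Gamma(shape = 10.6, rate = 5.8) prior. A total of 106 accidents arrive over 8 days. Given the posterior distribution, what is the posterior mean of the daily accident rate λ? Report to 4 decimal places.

With a Gamma(shape α, rate β) prior, the Poisson likelihood is conjugate: the posterior is Gamma(α + ΣXᵢ, β + n).
Posterior: Gamma(α+S, β+n) = Gamma(10.6+106, 5.8+8) = Gamma(116.6, 13.8).
Posterior mean = α/β = 116.6/13.8 = 8.4493.

8.4493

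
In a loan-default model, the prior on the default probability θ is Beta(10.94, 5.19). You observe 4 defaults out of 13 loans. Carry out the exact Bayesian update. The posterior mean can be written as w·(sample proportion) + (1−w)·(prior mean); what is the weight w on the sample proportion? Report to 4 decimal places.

0.4463

The Beta prior is conjugate to a Binomial/Bernoulli likelihood; the update adds successes to α and failures to β.
Posterior mean = (α₀+k)/(α₀+β₀+n) = [n/(α₀+β₀+n)]·(k/n) + [(α₀+β₀)/(α₀+β₀+n)]·α₀/(α₀+β₀), so only n and the prior enter the weight.
The weight on the data is w = n/(α₀+β₀+n) = 13/(10.94+5.19+13) = 13/29.13 = 0.4463.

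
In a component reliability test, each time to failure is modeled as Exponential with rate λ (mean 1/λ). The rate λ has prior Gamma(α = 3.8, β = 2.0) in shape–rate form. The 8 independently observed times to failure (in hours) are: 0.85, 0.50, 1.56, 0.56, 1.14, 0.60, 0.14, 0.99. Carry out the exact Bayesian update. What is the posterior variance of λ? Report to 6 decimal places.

With a Gamma(shape α, rate β) prior on the exponential rate λ, the posterior after n observations with total T = Σxᵢ is Gamma(α+n, β+T).
Sum of observations T = 6.34 hours; n = 8.
Posterior: Gamma(3.8+8, 2.0+6.34) = Gamma(11.8, 8.34).
Var = α/β² = 0.169648.

0.169648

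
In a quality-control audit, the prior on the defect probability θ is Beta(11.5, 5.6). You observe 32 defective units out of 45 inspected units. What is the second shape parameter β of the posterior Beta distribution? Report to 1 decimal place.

18.6

The Beta prior is conjugate to a Binomial/Bernoulli likelihood; the update adds successes to α and failures to β.
Posterior: Beta(α+k, β+n−k) = Beta(11.5+32, 5.6+13) = Beta(43.5, 18.6).
Posterior β = 18.6.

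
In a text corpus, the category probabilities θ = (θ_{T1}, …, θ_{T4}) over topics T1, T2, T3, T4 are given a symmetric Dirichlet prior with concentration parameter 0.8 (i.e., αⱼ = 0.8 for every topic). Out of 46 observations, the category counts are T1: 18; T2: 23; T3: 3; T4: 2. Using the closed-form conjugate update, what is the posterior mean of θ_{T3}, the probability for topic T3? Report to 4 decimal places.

0.0772

The Dirichlet prior is conjugate to the Multinomial likelihood: each posterior αⱼ = prior αⱼ + observed count nⱼ.
Posterior concentration: (18.8, 23.8, 3.8, 2.8), total = 49.2.
E[θ_{T3}|data] = α_{T3}/Σα = 3.8/49.2 = 0.0772.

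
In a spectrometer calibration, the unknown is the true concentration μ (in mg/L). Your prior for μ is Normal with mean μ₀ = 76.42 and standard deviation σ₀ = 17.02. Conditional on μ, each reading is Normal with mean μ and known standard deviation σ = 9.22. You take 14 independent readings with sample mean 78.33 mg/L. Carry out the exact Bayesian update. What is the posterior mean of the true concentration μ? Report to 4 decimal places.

For Normal data with known variance σ², a Normal(μ₀, σ₀²) prior on μ is conjugate. Posterior precision = 1/σ₀² + n/σ²; posterior mean is the precision-weighted average of μ₀ and x̄.
n·x̄ = 14·78.33 = 1096.62.
σ₀² = 17.02² = 289.6804, σ² = 9.22² = 85.0084; σ² + n·σ₀² = 85.0084 + 14·289.6804 = 4140.534.
Posterior mean = (μ₀/σ₀² + n·x̄/σ²)/(1/σ₀² + n/σ²) = (σ²·μ₀ + σ₀²·n·x̄)/(σ² + n·σ₀²) = (85.0084·76.42 + 289.6804·1096.62)/4140.534 = 324165.662176/4140.534 = 78.2908.

78.2908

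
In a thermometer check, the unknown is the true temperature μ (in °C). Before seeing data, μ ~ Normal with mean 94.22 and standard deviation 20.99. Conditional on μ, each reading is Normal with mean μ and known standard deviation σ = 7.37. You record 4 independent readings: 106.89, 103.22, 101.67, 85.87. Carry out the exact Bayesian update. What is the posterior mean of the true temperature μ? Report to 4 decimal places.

For Normal data with known variance σ², a Normal(μ₀, σ₀²) prior on μ is conjugate. Posterior precision = 1/σ₀² + n/σ²; posterior mean is the precision-weighted average of μ₀ and x̄.
Σxᵢ = 106.89 + 103.22 + 101.67 + 85.87 = 397.65, so n·x̄ = 397.65.
σ₀² = 20.99² = 440.5801, σ² = 7.37² = 54.3169; σ² + n·σ₀² = 54.3169 + 4·440.5801 = 1816.6373.
Posterior mean = (μ₀/σ₀² + n·x̄/σ²)/(1/σ₀² + n/σ²) = (σ²·μ₀ + σ₀²·n·x̄)/(σ² + n·σ₀²) = (54.3169·94.22 + 440.5801·397.65)/1816.6373 = 180314.415083/1816.6373 = 99.2572.

99.2572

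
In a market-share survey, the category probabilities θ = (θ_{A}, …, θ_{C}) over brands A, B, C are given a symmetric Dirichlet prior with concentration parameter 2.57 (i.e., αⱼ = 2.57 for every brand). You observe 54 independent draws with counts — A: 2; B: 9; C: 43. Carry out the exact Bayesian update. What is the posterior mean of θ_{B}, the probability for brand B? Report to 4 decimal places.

The Dirichlet prior is conjugate to the Multinomial likelihood: each posterior αⱼ = prior αⱼ + observed count nⱼ.
Posterior concentration: (4.57, 11.57, 45.57), total = 61.71.
E[θ_{B}|data] = α_{B}/Σα = 11.57/61.71 = 0.1875.

0.1875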